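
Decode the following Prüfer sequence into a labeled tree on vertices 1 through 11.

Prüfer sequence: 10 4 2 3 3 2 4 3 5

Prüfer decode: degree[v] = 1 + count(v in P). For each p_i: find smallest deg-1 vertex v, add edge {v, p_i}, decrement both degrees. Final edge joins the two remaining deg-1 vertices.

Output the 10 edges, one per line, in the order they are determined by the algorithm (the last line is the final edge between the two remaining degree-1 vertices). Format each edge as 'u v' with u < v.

Initial degrees: {1:1, 2:3, 3:4, 4:3, 5:2, 6:1, 7:1, 8:1, 9:1, 10:2, 11:1}
Step 1: smallest deg-1 vertex = 1, p_1 = 10. Add edge {1,10}. Now deg[1]=0, deg[10]=1.
Step 2: smallest deg-1 vertex = 6, p_2 = 4. Add edge {4,6}. Now deg[6]=0, deg[4]=2.
Step 3: smallest deg-1 vertex = 7, p_3 = 2. Add edge {2,7}. Now deg[7]=0, deg[2]=2.
Step 4: smallest deg-1 vertex = 8, p_4 = 3. Add edge {3,8}. Now deg[8]=0, deg[3]=3.
Step 5: smallest deg-1 vertex = 9, p_5 = 3. Add edge {3,9}. Now deg[9]=0, deg[3]=2.
Step 6: smallest deg-1 vertex = 10, p_6 = 2. Add edge {2,10}. Now deg[10]=0, deg[2]=1.
Step 7: smallest deg-1 vertex = 2, p_7 = 4. Add edge {2,4}. Now deg[2]=0, deg[4]=1.
Step 8: smallest deg-1 vertex = 4, p_8 = 3. Add edge {3,4}. Now deg[4]=0, deg[3]=1.
Step 9: smallest deg-1 vertex = 3, p_9 = 5. Add edge {3,5}. Now deg[3]=0, deg[5]=1.
Final: two remaining deg-1 vertices are 5, 11. Add edge {5,11}.

Answer: 1 10
4 6
2 7
3 8
3 9
2 10
2 4
3 4
3 5
5 11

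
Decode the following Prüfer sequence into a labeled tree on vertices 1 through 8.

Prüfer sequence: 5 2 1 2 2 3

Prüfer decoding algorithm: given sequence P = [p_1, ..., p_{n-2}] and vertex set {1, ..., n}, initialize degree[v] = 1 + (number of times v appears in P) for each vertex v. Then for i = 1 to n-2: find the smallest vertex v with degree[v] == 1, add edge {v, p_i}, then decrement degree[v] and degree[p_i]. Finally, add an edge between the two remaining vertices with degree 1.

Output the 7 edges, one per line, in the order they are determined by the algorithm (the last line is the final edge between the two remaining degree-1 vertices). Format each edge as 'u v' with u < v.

Answer: 4 5
2 5
1 6
1 2
2 7
2 3
3 8

Derivation:
Initial degrees: {1:2, 2:4, 3:2, 4:1, 5:2, 6:1, 7:1, 8:1}
Step 1: smallest deg-1 vertex = 4, p_1 = 5. Add edge {4,5}. Now deg[4]=0, deg[5]=1.
Step 2: smallest deg-1 vertex = 5, p_2 = 2. Add edge {2,5}. Now deg[5]=0, deg[2]=3.
Step 3: smallest deg-1 vertex = 6, p_3 = 1. Add edge {1,6}. Now deg[6]=0, deg[1]=1.
Step 4: smallest deg-1 vertex = 1, p_4 = 2. Add edge {1,2}. Now deg[1]=0, deg[2]=2.
Step 5: smallest deg-1 vertex = 7, p_5 = 2. Add edge {2,7}. Now deg[7]=0, deg[2]=1.
Step 6: smallest deg-1 vertex = 2, p_6 = 3. Add edge {2,3}. Now deg[2]=0, deg[3]=1.
Final: two remaining deg-1 vertices are 3, 8. Add edge {3,8}.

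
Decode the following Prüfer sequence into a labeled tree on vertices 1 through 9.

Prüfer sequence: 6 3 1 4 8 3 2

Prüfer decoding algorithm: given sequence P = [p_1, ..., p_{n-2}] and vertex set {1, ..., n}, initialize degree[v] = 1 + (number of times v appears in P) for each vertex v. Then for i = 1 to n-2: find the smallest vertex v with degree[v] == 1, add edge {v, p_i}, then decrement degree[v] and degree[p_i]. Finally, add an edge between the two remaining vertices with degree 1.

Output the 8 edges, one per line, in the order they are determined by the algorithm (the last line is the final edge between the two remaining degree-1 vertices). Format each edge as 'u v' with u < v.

Initial degrees: {1:2, 2:2, 3:3, 4:2, 5:1, 6:2, 7:1, 8:2, 9:1}
Step 1: smallest deg-1 vertex = 5, p_1 = 6. Add edge {5,6}. Now deg[5]=0, deg[6]=1.
Step 2: smallest deg-1 vertex = 6, p_2 = 3. Add edge {3,6}. Now deg[6]=0, deg[3]=2.
Step 3: smallest deg-1 vertex = 7, p_3 = 1. Add edge {1,7}. Now deg[7]=0, deg[1]=1.
Step 4: smallest deg-1 vertex = 1, p_4 = 4. Add edge {1,4}. Now deg[1]=0, deg[4]=1.
Step 5: smallest deg-1 vertex = 4, p_5 = 8. Add edge {4,8}. Now deg[4]=0, deg[8]=1.
Step 6: smallest deg-1 vertex = 8, p_6 = 3. Add edge {3,8}. Now deg[8]=0, deg[3]=1.
Step 7: smallest deg-1 vertex = 3, p_7 = 2. Add edge {2,3}. Now deg[3]=0, deg[2]=1.
Final: two remaining deg-1 vertices are 2, 9. Add edge {2,9}.

Answer: 5 6
3 6
1 7
1 4
4 8
3 8
2 3
2 9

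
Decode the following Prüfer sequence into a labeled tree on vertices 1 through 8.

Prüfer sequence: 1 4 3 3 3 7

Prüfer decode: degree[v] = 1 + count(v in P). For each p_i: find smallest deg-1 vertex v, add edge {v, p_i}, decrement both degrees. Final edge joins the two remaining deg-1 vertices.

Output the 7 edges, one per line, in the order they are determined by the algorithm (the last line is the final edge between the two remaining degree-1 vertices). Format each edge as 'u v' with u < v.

Answer: 1 2
1 4
3 4
3 5
3 6
3 7
7 8

Derivation:
Initial degrees: {1:2, 2:1, 3:4, 4:2, 5:1, 6:1, 7:2, 8:1}
Step 1: smallest deg-1 vertex = 2, p_1 = 1. Add edge {1,2}. Now deg[2]=0, deg[1]=1.
Step 2: smallest deg-1 vertex = 1, p_2 = 4. Add edge {1,4}. Now deg[1]=0, deg[4]=1.
Step 3: smallest deg-1 vertex = 4, p_3 = 3. Add edge {3,4}. Now deg[4]=0, deg[3]=3.
Step 4: smallest deg-1 vertex = 5, p_4 = 3. Add edge {3,5}. Now deg[5]=0, deg[3]=2.
Step 5: smallest deg-1 vertex = 6, p_5 = 3. Add edge {3,6}. Now deg[6]=0, deg[3]=1.
Step 6: smallest deg-1 vertex = 3, p_6 = 7. Add edge {3,7}. Now deg[3]=0, deg[7]=1.
Final: two remaining deg-1 vertices are 7, 8. Add edge {7,8}.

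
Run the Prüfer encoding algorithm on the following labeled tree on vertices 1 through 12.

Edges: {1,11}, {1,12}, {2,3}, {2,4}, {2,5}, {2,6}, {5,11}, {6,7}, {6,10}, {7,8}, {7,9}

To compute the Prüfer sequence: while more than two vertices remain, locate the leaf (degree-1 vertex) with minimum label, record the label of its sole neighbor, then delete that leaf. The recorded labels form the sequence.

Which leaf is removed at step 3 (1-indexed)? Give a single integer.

Answer: 8

Derivation:
Step 1: current leaves = {3,4,8,9,10,12}. Remove leaf 3 (neighbor: 2).
Step 2: current leaves = {4,8,9,10,12}. Remove leaf 4 (neighbor: 2).
Step 3: current leaves = {8,9,10,12}. Remove leaf 8 (neighbor: 7).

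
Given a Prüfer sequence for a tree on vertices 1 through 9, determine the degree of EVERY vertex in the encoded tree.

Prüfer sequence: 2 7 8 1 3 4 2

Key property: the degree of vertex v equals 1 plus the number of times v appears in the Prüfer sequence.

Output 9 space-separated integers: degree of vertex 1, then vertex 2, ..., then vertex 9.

p_1 = 2: count[2] becomes 1
p_2 = 7: count[7] becomes 1
p_3 = 8: count[8] becomes 1
p_4 = 1: count[1] becomes 1
p_5 = 3: count[3] becomes 1
p_6 = 4: count[4] becomes 1
p_7 = 2: count[2] becomes 2
Degrees (1 + count): deg[1]=1+1=2, deg[2]=1+2=3, deg[3]=1+1=2, deg[4]=1+1=2, deg[5]=1+0=1, deg[6]=1+0=1, deg[7]=1+1=2, deg[8]=1+1=2, deg[9]=1+0=1

Answer: 2 3 2 2 1 1 2 2 1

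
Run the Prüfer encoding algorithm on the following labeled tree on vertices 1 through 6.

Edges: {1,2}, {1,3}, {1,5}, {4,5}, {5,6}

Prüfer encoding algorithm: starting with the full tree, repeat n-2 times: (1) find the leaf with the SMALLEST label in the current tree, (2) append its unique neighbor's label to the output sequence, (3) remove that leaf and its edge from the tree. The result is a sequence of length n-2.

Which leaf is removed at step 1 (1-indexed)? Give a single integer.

Step 1: current leaves = {2,3,4,6}. Remove leaf 2 (neighbor: 1).

Answer: 2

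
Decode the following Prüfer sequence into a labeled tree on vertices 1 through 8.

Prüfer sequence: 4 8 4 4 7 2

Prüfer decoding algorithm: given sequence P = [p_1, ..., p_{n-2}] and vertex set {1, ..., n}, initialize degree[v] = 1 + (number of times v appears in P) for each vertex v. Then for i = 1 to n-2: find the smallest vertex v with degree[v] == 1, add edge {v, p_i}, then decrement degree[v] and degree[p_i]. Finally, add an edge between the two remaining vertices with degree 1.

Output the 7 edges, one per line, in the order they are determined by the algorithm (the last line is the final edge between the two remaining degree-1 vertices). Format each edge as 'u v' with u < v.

Initial degrees: {1:1, 2:2, 3:1, 4:4, 5:1, 6:1, 7:2, 8:2}
Step 1: smallest deg-1 vertex = 1, p_1 = 4. Add edge {1,4}. Now deg[1]=0, deg[4]=3.
Step 2: smallest deg-1 vertex = 3, p_2 = 8. Add edge {3,8}. Now deg[3]=0, deg[8]=1.
Step 3: smallest deg-1 vertex = 5, p_3 = 4. Add edge {4,5}. Now deg[5]=0, deg[4]=2.
Step 4: smallest deg-1 vertex = 6, p_4 = 4. Add edge {4,6}. Now deg[6]=0, deg[4]=1.
Step 5: smallest deg-1 vertex = 4, p_5 = 7. Add edge {4,7}. Now deg[4]=0, deg[7]=1.
Step 6: smallest deg-1 vertex = 7, p_6 = 2. Add edge {2,7}. Now deg[7]=0, deg[2]=1.
Final: two remaining deg-1 vertices are 2, 8. Add edge {2,8}.

Answer: 1 4
3 8
4 5
4 6
4 7
2 7
2 8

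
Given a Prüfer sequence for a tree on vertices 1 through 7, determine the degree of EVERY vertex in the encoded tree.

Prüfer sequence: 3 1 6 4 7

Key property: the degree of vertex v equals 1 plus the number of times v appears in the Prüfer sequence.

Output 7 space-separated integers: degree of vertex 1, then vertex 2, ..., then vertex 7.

p_1 = 3: count[3] becomes 1
p_2 = 1: count[1] becomes 1
p_3 = 6: count[6] becomes 1
p_4 = 4: count[4] becomes 1
p_5 = 7: count[7] becomes 1
Degrees (1 + count): deg[1]=1+1=2, deg[2]=1+0=1, deg[3]=1+1=2, deg[4]=1+1=2, deg[5]=1+0=1, deg[6]=1+1=2, deg[7]=1+1=2

Answer: 2 1 2 2 1 2 2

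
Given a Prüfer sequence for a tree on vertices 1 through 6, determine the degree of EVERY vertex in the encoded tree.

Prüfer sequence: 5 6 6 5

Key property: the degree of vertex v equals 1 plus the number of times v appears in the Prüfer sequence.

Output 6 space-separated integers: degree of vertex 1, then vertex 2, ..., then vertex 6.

p_1 = 5: count[5] becomes 1
p_2 = 6: count[6] becomes 1
p_3 = 6: count[6] becomes 2
p_4 = 5: count[5] becomes 2
Degrees (1 + count): deg[1]=1+0=1, deg[2]=1+0=1, deg[3]=1+0=1, deg[4]=1+0=1, deg[5]=1+2=3, deg[6]=1+2=3

Answer: 1 1 1 1 3 3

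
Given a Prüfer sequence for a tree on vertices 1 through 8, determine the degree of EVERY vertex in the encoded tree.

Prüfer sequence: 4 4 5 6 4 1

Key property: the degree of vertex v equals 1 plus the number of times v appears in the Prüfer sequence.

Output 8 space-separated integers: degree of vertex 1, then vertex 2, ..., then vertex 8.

Answer: 2 1 1 4 2 2 1 1

Derivation:
p_1 = 4: count[4] becomes 1
p_2 = 4: count[4] becomes 2
p_3 = 5: count[5] becomes 1
p_4 = 6: count[6] becomes 1
p_5 = 4: count[4] becomes 3
p_6 = 1: count[1] becomes 1
Degrees (1 + count): deg[1]=1+1=2, deg[2]=1+0=1, deg[3]=1+0=1, deg[4]=1+3=4, deg[5]=1+1=2, deg[6]=1+1=2, deg[7]=1+0=1, deg[8]=1+0=1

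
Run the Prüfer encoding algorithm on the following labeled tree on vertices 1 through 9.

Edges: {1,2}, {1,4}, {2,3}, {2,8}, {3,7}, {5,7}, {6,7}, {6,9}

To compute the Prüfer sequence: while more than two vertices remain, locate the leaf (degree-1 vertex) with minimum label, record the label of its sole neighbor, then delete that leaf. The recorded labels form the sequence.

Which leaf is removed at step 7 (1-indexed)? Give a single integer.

Answer: 7

Derivation:
Step 1: current leaves = {4,5,8,9}. Remove leaf 4 (neighbor: 1).
Step 2: current leaves = {1,5,8,9}. Remove leaf 1 (neighbor: 2).
Step 3: current leaves = {5,8,9}. Remove leaf 5 (neighbor: 7).
Step 4: current leaves = {8,9}. Remove leaf 8 (neighbor: 2).
Step 5: current leaves = {2,9}. Remove leaf 2 (neighbor: 3).
Step 6: current leaves = {3,9}. Remove leaf 3 (neighbor: 7).
Step 7: current leaves = {7,9}. Remove leaf 7 (neighbor: 6).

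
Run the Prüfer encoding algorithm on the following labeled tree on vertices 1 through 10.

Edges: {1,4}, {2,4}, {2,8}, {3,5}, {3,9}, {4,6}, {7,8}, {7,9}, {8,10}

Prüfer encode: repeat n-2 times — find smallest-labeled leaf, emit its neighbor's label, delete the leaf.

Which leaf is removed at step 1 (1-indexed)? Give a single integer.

Answer: 1

Derivation:
Step 1: current leaves = {1,5,6,10}. Remove leaf 1 (neighbor: 4).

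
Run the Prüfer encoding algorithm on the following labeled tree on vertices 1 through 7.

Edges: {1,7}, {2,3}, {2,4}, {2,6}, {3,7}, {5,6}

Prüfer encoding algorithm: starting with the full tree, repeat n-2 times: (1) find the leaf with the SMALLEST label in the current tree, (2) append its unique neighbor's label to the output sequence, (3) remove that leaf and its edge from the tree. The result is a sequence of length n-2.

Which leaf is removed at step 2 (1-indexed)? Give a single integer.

Answer: 4

Derivation:
Step 1: current leaves = {1,4,5}. Remove leaf 1 (neighbor: 7).
Step 2: current leaves = {4,5,7}. Remove leaf 4 (neighbor: 2).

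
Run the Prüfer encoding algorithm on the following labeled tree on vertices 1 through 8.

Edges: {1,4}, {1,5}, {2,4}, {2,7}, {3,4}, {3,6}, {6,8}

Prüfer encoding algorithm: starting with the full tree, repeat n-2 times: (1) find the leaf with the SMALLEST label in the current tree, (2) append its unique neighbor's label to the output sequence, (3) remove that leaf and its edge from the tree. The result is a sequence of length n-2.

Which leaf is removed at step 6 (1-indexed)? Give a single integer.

Answer: 3

Derivation:
Step 1: current leaves = {5,7,8}. Remove leaf 5 (neighbor: 1).
Step 2: current leaves = {1,7,8}. Remove leaf 1 (neighbor: 4).
Step 3: current leaves = {7,8}. Remove leaf 7 (neighbor: 2).
Step 4: current leaves = {2,8}. Remove leaf 2 (neighbor: 4).
Step 5: current leaves = {4,8}. Remove leaf 4 (neighbor: 3).
Step 6: current leaves = {3,8}. Remove leaf 3 (neighbor: 6).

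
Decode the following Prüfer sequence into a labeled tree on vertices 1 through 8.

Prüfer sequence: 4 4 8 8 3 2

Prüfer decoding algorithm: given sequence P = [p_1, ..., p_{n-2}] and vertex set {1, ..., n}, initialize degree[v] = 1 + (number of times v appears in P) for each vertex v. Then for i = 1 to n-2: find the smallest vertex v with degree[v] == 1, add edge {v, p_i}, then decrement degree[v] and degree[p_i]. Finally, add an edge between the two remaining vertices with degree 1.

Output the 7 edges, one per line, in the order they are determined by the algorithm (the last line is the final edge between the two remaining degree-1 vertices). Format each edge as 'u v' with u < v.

Initial degrees: {1:1, 2:2, 3:2, 4:3, 5:1, 6:1, 7:1, 8:3}
Step 1: smallest deg-1 vertex = 1, p_1 = 4. Add edge {1,4}. Now deg[1]=0, deg[4]=2.
Step 2: smallest deg-1 vertex = 5, p_2 = 4. Add edge {4,5}. Now deg[5]=0, deg[4]=1.
Step 3: smallest deg-1 vertex = 4, p_3 = 8. Add edge {4,8}. Now deg[4]=0, deg[8]=2.
Step 4: smallest deg-1 vertex = 6, p_4 = 8. Add edge {6,8}. Now deg[6]=0, deg[8]=1.
Step 5: smallest deg-1 vertex = 7, p_5 = 3. Add edge {3,7}. Now deg[7]=0, deg[3]=1.
Step 6: smallest deg-1 vertex = 3, p_6 = 2. Add edge {2,3}. Now deg[3]=0, deg[2]=1.
Final: two remaining deg-1 vertices are 2, 8. Add edge {2,8}.

Answer: 1 4
4 5
4 8
6 8
3 7
2 3
2 8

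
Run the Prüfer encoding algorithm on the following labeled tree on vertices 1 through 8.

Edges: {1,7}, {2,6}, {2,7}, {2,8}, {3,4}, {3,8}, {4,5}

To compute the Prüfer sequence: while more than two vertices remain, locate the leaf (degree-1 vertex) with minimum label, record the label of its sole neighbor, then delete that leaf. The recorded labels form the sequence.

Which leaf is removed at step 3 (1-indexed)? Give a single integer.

Answer: 4

Derivation:
Step 1: current leaves = {1,5,6}. Remove leaf 1 (neighbor: 7).
Step 2: current leaves = {5,6,7}. Remove leaf 5 (neighbor: 4).
Step 3: current leaves = {4,6,7}. Remove leaf 4 (neighbor: 3).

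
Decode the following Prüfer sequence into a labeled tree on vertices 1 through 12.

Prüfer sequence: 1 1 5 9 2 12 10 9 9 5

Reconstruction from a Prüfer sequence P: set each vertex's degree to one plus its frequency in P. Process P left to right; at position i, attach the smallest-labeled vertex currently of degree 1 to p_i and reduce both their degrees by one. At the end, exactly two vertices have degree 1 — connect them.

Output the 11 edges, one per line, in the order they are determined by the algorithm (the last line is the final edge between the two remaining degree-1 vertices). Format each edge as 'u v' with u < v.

Initial degrees: {1:3, 2:2, 3:1, 4:1, 5:3, 6:1, 7:1, 8:1, 9:4, 10:2, 11:1, 12:2}
Step 1: smallest deg-1 vertex = 3, p_1 = 1. Add edge {1,3}. Now deg[3]=0, deg[1]=2.
Step 2: smallest deg-1 vertex = 4, p_2 = 1. Add edge {1,4}. Now deg[4]=0, deg[1]=1.
Step 3: smallest deg-1 vertex = 1, p_3 = 5. Add edge {1,5}. Now deg[1]=0, deg[5]=2.
Step 4: smallest deg-1 vertex = 6, p_4 = 9. Add edge {6,9}. Now deg[6]=0, deg[9]=3.
Step 5: smallest deg-1 vertex = 7, p_5 = 2. Add edge {2,7}. Now deg[7]=0, deg[2]=1.
Step 6: smallest deg-1 vertex = 2, p_6 = 12. Add edge {2,12}. Now deg[2]=0, deg[12]=1.
Step 7: smallest deg-1 vertex = 8, p_7 = 10. Add edge {8,10}. Now deg[8]=0, deg[10]=1.
Step 8: smallest deg-1 vertex = 10, p_8 = 9. Add edge {9,10}. Now deg[10]=0, deg[9]=2.
Step 9: smallest deg-1 vertex = 11, p_9 = 9. Add edge {9,11}. Now deg[11]=0, deg[9]=1.
Step 10: smallest deg-1 vertex = 9, p_10 = 5. Add edge {5,9}. Now deg[9]=0, deg[5]=1.
Final: two remaining deg-1 vertices are 5, 12. Add edge {5,12}.

Answer: 1 3
1 4
1 5
6 9
2 7
2 12
8 10
9 10
9 11
5 9
5 12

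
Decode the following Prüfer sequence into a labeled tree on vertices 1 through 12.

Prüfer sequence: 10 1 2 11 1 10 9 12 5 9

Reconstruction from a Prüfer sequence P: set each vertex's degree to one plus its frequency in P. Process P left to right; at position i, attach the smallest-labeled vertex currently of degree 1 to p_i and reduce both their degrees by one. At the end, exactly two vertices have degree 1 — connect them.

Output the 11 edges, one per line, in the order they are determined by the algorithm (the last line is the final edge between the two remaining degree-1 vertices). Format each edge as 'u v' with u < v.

Initial degrees: {1:3, 2:2, 3:1, 4:1, 5:2, 6:1, 7:1, 8:1, 9:3, 10:3, 11:2, 12:2}
Step 1: smallest deg-1 vertex = 3, p_1 = 10. Add edge {3,10}. Now deg[3]=0, deg[10]=2.
Step 2: smallest deg-1 vertex = 4, p_2 = 1. Add edge {1,4}. Now deg[4]=0, deg[1]=2.
Step 3: smallest deg-1 vertex = 6, p_3 = 2. Add edge {2,6}. Now deg[6]=0, deg[2]=1.
Step 4: smallest deg-1 vertex = 2, p_4 = 11. Add edge {2,11}. Now deg[2]=0, deg[11]=1.
Step 5: smallest deg-1 vertex = 7, p_5 = 1. Add edge {1,7}. Now deg[7]=0, deg[1]=1.
Step 6: smallest deg-1 vertex = 1, p_6 = 10. Add edge {1,10}. Now deg[1]=0, deg[10]=1.
Step 7: smallest deg-1 vertex = 8, p_7 = 9. Add edge {8,9}. Now deg[8]=0, deg[9]=2.
Step 8: smallest deg-1 vertex = 10, p_8 = 12. Add edge {10,12}. Now deg[10]=0, deg[12]=1.
Step 9: smallest deg-1 vertex = 11, p_9 = 5. Add edge {5,11}. Now deg[11]=0, deg[5]=1.
Step 10: smallest deg-1 vertex = 5, p_10 = 9. Add edge {5,9}. Now deg[5]=0, deg[9]=1.
Final: two remaining deg-1 vertices are 9, 12. Add edge {9,12}.

Answer: 3 10
1 4
2 6
2 11
1 7
1 10
8 9
10 12
5 11
5 9
9 12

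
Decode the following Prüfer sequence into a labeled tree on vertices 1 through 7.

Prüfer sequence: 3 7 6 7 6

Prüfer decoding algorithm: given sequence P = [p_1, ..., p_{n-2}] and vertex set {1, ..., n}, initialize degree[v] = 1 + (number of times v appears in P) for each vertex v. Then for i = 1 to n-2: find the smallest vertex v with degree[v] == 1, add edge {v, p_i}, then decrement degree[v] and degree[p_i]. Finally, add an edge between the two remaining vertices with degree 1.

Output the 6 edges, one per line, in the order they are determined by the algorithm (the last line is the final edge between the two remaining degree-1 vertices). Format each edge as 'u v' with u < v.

Answer: 1 3
2 7
3 6
4 7
5 6
6 7

Derivation:
Initial degrees: {1:1, 2:1, 3:2, 4:1, 5:1, 6:3, 7:3}
Step 1: smallest deg-1 vertex = 1, p_1 = 3. Add edge {1,3}. Now deg[1]=0, deg[3]=1.
Step 2: smallest deg-1 vertex = 2, p_2 = 7. Add edge {2,7}. Now deg[2]=0, deg[7]=2.
Step 3: smallest deg-1 vertex = 3, p_3 = 6. Add edge {3,6}. Now deg[3]=0, deg[6]=2.
Step 4: smallest deg-1 vertex = 4, p_4 = 7. Add edge {4,7}. Now deg[4]=0, deg[7]=1.
Step 5: smallest deg-1 vertex = 5, p_5 = 6. Add edge {5,6}. Now deg[5]=0, deg[6]=1.
Final: two remaining deg-1 vertices are 6, 7. Add edge {6,7}.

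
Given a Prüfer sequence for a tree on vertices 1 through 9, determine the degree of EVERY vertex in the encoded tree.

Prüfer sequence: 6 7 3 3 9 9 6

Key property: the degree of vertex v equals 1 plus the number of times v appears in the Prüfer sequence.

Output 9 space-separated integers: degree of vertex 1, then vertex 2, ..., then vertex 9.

Answer: 1 1 3 1 1 3 2 1 3

Derivation:
p_1 = 6: count[6] becomes 1
p_2 = 7: count[7] becomes 1
p_3 = 3: count[3] becomes 1
p_4 = 3: count[3] becomes 2
p_5 = 9: count[9] becomes 1
p_6 = 9: count[9] becomes 2
p_7 = 6: count[6] becomes 2
Degrees (1 + count): deg[1]=1+0=1, deg[2]=1+0=1, deg[3]=1+2=3, deg[4]=1+0=1, deg[5]=1+0=1, deg[6]=1+2=3, deg[7]=1+1=2, deg[8]=1+0=1, deg[9]=1+2=3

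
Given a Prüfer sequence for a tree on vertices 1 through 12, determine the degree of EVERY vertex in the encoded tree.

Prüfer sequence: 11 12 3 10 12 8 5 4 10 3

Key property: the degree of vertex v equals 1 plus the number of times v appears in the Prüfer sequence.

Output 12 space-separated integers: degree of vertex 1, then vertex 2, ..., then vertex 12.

Answer: 1 1 3 2 2 1 1 2 1 3 2 3

Derivation:
p_1 = 11: count[11] becomes 1
p_2 = 12: count[12] becomes 1
p_3 = 3: count[3] becomes 1
p_4 = 10: count[10] becomes 1
p_5 = 12: count[12] becomes 2
p_6 = 8: count[8] becomes 1
p_7 = 5: count[5] becomes 1
p_8 = 4: count[4] becomes 1
p_9 = 10: count[10] becomes 2
p_10 = 3: count[3] becomes 2
Degrees (1 + count): deg[1]=1+0=1, deg[2]=1+0=1, deg[3]=1+2=3, deg[4]=1+1=2, deg[5]=1+1=2, deg[6]=1+0=1, deg[7]=1+0=1, deg[8]=1+1=2, deg[9]=1+0=1, deg[10]=1+2=3, deg[11]=1+1=2, deg[12]=1+2=3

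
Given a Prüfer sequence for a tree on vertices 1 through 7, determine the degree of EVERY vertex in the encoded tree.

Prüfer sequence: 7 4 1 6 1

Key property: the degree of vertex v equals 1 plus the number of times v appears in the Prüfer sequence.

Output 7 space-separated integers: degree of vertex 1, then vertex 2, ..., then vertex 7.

Answer: 3 1 1 2 1 2 2

Derivation:
p_1 = 7: count[7] becomes 1
p_2 = 4: count[4] becomes 1
p_3 = 1: count[1] becomes 1
p_4 = 6: count[6] becomes 1
p_5 = 1: count[1] becomes 2
Degrees (1 + count): deg[1]=1+2=3, deg[2]=1+0=1, deg[3]=1+0=1, deg[4]=1+1=2, deg[5]=1+0=1, deg[6]=1+1=2, deg[7]=1+1=2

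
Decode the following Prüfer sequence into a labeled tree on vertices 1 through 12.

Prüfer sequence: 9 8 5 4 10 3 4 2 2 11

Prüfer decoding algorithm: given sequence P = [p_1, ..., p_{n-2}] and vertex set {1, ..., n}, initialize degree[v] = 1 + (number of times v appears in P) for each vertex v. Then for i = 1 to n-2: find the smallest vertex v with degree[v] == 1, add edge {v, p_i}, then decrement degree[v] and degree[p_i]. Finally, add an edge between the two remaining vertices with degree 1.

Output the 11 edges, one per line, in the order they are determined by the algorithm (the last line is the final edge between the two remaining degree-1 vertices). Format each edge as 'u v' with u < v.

Answer: 1 9
6 8
5 7
4 5
8 10
3 9
3 4
2 4
2 10
2 11
11 12

Derivation:
Initial degrees: {1:1, 2:3, 3:2, 4:3, 5:2, 6:1, 7:1, 8:2, 9:2, 10:2, 11:2, 12:1}
Step 1: smallest deg-1 vertex = 1, p_1 = 9. Add edge {1,9}. Now deg[1]=0, deg[9]=1.
Step 2: smallest deg-1 vertex = 6, p_2 = 8. Add edge {6,8}. Now deg[6]=0, deg[8]=1.
Step 3: smallest deg-1 vertex = 7, p_3 = 5. Add edge {5,7}. Now deg[7]=0, deg[5]=1.
Step 4: smallest deg-1 vertex = 5, p_4 = 4. Add edge {4,5}. Now deg[5]=0, deg[4]=2.
Step 5: smallest deg-1 vertex = 8, p_5 = 10. Add edge {8,10}. Now deg[8]=0, deg[10]=1.
Step 6: smallest deg-1 vertex = 9, p_6 = 3. Add edge {3,9}. Now deg[9]=0, deg[3]=1.
Step 7: smallest deg-1 vertex = 3, p_7 = 4. Add edge {3,4}. Now deg[3]=0, deg[4]=1.
Step 8: smallest deg-1 vertex = 4, p_8 = 2. Add edge {2,4}. Now deg[4]=0, deg[2]=2.
Step 9: smallest deg-1 vertex = 10, p_9 = 2. Add edge {2,10}. Now deg[10]=0, deg[2]=1.
Step 10: smallest deg-1 vertex = 2, p_10 = 11. Add edge {2,11}. Now deg[2]=0, deg[11]=1.
Final: two remaining deg-1 vertices are 11, 12. Add edge {11,12}.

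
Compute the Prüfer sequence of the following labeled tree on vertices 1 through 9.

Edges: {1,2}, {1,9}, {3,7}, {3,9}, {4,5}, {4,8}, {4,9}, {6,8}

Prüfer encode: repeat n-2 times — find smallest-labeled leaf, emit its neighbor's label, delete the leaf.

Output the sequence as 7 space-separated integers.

Step 1: leaves = {2,5,6,7}. Remove smallest leaf 2, emit neighbor 1.
Step 2: leaves = {1,5,6,7}. Remove smallest leaf 1, emit neighbor 9.
Step 3: leaves = {5,6,7}. Remove smallest leaf 5, emit neighbor 4.
Step 4: leaves = {6,7}. Remove smallest leaf 6, emit neighbor 8.
Step 5: leaves = {7,8}. Remove smallest leaf 7, emit neighbor 3.
Step 6: leaves = {3,8}. Remove smallest leaf 3, emit neighbor 9.
Step 7: leaves = {8,9}. Remove smallest leaf 8, emit neighbor 4.
Done: 2 vertices remain (4, 9). Sequence = [1 9 4 8 3 9 4]

Answer: 1 9 4 8 3 9 4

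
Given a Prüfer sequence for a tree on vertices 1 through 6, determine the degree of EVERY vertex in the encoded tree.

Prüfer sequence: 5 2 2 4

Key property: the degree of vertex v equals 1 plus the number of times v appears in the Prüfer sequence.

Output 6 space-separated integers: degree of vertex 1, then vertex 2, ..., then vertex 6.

Answer: 1 3 1 2 2 1

Derivation:
p_1 = 5: count[5] becomes 1
p_2 = 2: count[2] becomes 1
p_3 = 2: count[2] becomes 2
p_4 = 4: count[4] becomes 1
Degrees (1 + count): deg[1]=1+0=1, deg[2]=1+2=3, deg[3]=1+0=1, deg[4]=1+1=2, deg[5]=1+1=2, deg[6]=1+0=1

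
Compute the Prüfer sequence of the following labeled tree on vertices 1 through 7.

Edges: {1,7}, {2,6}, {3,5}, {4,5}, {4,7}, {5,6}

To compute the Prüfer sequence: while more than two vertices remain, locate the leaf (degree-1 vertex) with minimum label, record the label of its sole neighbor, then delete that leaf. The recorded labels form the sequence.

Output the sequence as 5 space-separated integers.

Step 1: leaves = {1,2,3}. Remove smallest leaf 1, emit neighbor 7.
Step 2: leaves = {2,3,7}. Remove smallest leaf 2, emit neighbor 6.
Step 3: leaves = {3,6,7}. Remove smallest leaf 3, emit neighbor 5.
Step 4: leaves = {6,7}. Remove smallest leaf 6, emit neighbor 5.
Step 5: leaves = {5,7}. Remove smallest leaf 5, emit neighbor 4.
Done: 2 vertices remain (4, 7). Sequence = [7 6 5 5 4]

Answer: 7 6 5 5 4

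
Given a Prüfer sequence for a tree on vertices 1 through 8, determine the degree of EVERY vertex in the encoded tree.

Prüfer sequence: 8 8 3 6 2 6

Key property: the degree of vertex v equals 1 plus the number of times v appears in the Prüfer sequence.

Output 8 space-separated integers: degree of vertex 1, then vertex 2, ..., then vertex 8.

Answer: 1 2 2 1 1 3 1 3

Derivation:
p_1 = 8: count[8] becomes 1
p_2 = 8: count[8] becomes 2
p_3 = 3: count[3] becomes 1
p_4 = 6: count[6] becomes 1
p_5 = 2: count[2] becomes 1
p_6 = 6: count[6] becomes 2
Degrees (1 + count): deg[1]=1+0=1, deg[2]=1+1=2, deg[3]=1+1=2, deg[4]=1+0=1, deg[5]=1+0=1, deg[6]=1+2=3, deg[7]=1+0=1, deg[8]=1+2=3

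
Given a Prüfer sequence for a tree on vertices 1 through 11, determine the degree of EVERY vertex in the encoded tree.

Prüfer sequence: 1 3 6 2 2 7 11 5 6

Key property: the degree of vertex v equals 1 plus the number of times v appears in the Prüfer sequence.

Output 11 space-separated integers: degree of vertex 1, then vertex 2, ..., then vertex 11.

p_1 = 1: count[1] becomes 1
p_2 = 3: count[3] becomes 1
p_3 = 6: count[6] becomes 1
p_4 = 2: count[2] becomes 1
p_5 = 2: count[2] becomes 2
p_6 = 7: count[7] becomes 1
p_7 = 11: count[11] becomes 1
p_8 = 5: count[5] becomes 1
p_9 = 6: count[6] becomes 2
Degrees (1 + count): deg[1]=1+1=2, deg[2]=1+2=3, deg[3]=1+1=2, deg[4]=1+0=1, deg[5]=1+1=2, deg[6]=1+2=3, deg[7]=1+1=2, deg[8]=1+0=1, deg[9]=1+0=1, deg[10]=1+0=1, deg[11]=1+1=2

Answer: 2 3 2 1 2 3 2 1 1 1 2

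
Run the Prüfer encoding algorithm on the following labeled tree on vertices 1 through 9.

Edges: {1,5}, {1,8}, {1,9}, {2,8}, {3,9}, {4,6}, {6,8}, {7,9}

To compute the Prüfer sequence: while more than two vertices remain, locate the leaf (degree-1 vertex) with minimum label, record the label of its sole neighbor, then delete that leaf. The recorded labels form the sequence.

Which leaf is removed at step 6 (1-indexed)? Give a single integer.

Answer: 7

Derivation:
Step 1: current leaves = {2,3,4,5,7}. Remove leaf 2 (neighbor: 8).
Step 2: current leaves = {3,4,5,7}. Remove leaf 3 (neighbor: 9).
Step 3: current leaves = {4,5,7}. Remove leaf 4 (neighbor: 6).
Step 4: current leaves = {5,6,7}. Remove leaf 5 (neighbor: 1).
Step 5: current leaves = {6,7}. Remove leaf 6 (neighbor: 8).
Step 6: current leaves = {7,8}. Remove leaf 7 (neighbor: 9).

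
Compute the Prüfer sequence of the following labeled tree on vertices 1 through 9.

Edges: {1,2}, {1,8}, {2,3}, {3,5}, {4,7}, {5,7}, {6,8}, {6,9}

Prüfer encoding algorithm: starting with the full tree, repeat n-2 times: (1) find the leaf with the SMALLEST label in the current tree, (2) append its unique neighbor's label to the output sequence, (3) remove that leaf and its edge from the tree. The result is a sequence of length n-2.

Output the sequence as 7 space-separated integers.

Answer: 7 5 3 2 1 8 6

Derivation:
Step 1: leaves = {4,9}. Remove smallest leaf 4, emit neighbor 7.
Step 2: leaves = {7,9}. Remove smallest leaf 7, emit neighbor 5.
Step 3: leaves = {5,9}. Remove smallest leaf 5, emit neighbor 3.
Step 4: leaves = {3,9}. Remove smallest leaf 3, emit neighbor 2.
Step 5: leaves = {2,9}. Remove smallest leaf 2, emit neighbor 1.
Step 6: leaves = {1,9}. Remove smallest leaf 1, emit neighbor 8.
Step 7: leaves = {8,9}. Remove smallest leaf 8, emit neighbor 6.
Done: 2 vertices remain (6, 9). Sequence = [7 5 3 2 1 8 6]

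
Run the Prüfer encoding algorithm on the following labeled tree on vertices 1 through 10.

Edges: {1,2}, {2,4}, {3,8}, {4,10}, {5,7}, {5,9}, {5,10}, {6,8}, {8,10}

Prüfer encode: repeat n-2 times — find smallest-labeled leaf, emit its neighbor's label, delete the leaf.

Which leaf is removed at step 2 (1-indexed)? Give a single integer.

Step 1: current leaves = {1,3,6,7,9}. Remove leaf 1 (neighbor: 2).
Step 2: current leaves = {2,3,6,7,9}. Remove leaf 2 (neighbor: 4).

Answer: 2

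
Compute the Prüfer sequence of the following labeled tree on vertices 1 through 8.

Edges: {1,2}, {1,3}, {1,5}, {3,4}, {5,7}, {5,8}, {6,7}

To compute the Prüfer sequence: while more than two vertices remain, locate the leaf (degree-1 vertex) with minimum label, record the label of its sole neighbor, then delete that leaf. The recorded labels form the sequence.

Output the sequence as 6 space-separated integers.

Answer: 1 3 1 5 7 5

Derivation:
Step 1: leaves = {2,4,6,8}. Remove smallest leaf 2, emit neighbor 1.
Step 2: leaves = {4,6,8}. Remove smallest leaf 4, emit neighbor 3.
Step 3: leaves = {3,6,8}. Remove smallest leaf 3, emit neighbor 1.
Step 4: leaves = {1,6,8}. Remove smallest leaf 1, emit neighbor 5.
Step 5: leaves = {6,8}. Remove smallest leaf 6, emit neighbor 7.
Step 6: leaves = {7,8}. Remove smallest leaf 7, emit neighbor 5.
Done: 2 vertices remain (5, 8). Sequence = [1 3 1 5 7 5]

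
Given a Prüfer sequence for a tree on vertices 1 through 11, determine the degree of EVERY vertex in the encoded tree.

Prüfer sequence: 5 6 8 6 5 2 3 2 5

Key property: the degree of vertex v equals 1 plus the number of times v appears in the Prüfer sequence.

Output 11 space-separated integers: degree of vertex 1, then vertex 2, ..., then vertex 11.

p_1 = 5: count[5] becomes 1
p_2 = 6: count[6] becomes 1
p_3 = 8: count[8] becomes 1
p_4 = 6: count[6] becomes 2
p_5 = 5: count[5] becomes 2
p_6 = 2: count[2] becomes 1
p_7 = 3: count[3] becomes 1
p_8 = 2: count[2] becomes 2
p_9 = 5: count[5] becomes 3
Degrees (1 + count): deg[1]=1+0=1, deg[2]=1+2=3, deg[3]=1+1=2, deg[4]=1+0=1, deg[5]=1+3=4, deg[6]=1+2=3, deg[7]=1+0=1, deg[8]=1+1=2, deg[9]=1+0=1, deg[10]=1+0=1, deg[11]=1+0=1

Answer: 1 3 2 1 4 3 1 2 1 1 1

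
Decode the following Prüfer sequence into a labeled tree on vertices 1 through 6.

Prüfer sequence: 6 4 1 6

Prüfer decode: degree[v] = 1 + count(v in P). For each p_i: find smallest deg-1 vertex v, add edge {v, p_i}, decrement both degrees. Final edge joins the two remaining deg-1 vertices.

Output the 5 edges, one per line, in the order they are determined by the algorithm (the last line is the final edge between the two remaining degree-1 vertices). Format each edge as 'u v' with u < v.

Initial degrees: {1:2, 2:1, 3:1, 4:2, 5:1, 6:3}
Step 1: smallest deg-1 vertex = 2, p_1 = 6. Add edge {2,6}. Now deg[2]=0, deg[6]=2.
Step 2: smallest deg-1 vertex = 3, p_2 = 4. Add edge {3,4}. Now deg[3]=0, deg[4]=1.
Step 3: smallest deg-1 vertex = 4, p_3 = 1. Add edge {1,4}. Now deg[4]=0, deg[1]=1.
Step 4: smallest deg-1 vertex = 1, p_4 = 6. Add edge {1,6}. Now deg[1]=0, deg[6]=1.
Final: two remaining deg-1 vertices are 5, 6. Add edge {5,6}.

Answer: 2 6
3 4
1 4
1 6
5 6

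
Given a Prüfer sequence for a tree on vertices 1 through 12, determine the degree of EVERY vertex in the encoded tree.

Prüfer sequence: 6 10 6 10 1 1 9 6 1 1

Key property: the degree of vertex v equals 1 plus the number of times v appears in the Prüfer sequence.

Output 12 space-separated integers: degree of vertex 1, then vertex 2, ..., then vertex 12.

p_1 = 6: count[6] becomes 1
p_2 = 10: count[10] becomes 1
p_3 = 6: count[6] becomes 2
p_4 = 10: count[10] becomes 2
p_5 = 1: count[1] becomes 1
p_6 = 1: count[1] becomes 2
p_7 = 9: count[9] becomes 1
p_8 = 6: count[6] becomes 3
p_9 = 1: count[1] becomes 3
p_10 = 1: count[1] becomes 4
Degrees (1 + count): deg[1]=1+4=5, deg[2]=1+0=1, deg[3]=1+0=1, deg[4]=1+0=1, deg[5]=1+0=1, deg[6]=1+3=4, deg[7]=1+0=1, deg[8]=1+0=1, deg[9]=1+1=2, deg[10]=1+2=3, deg[11]=1+0=1, deg[12]=1+0=1

Answer: 5 1 1 1 1 4 1 1 2 3 1 1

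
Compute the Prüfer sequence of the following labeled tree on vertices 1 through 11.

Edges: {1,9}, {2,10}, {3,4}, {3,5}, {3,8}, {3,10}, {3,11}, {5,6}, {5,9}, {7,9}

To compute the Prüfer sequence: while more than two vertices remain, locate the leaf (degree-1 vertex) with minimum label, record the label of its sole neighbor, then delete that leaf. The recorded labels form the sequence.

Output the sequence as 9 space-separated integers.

Answer: 9 10 3 5 9 3 5 3 3

Derivation:
Step 1: leaves = {1,2,4,6,7,8,11}. Remove smallest leaf 1, emit neighbor 9.
Step 2: leaves = {2,4,6,7,8,11}. Remove smallest leaf 2, emit neighbor 10.
Step 3: leaves = {4,6,7,8,10,11}. Remove smallest leaf 4, emit neighbor 3.
Step 4: leaves = {6,7,8,10,11}. Remove smallest leaf 6, emit neighbor 5.
Step 5: leaves = {7,8,10,11}. Remove smallest leaf 7, emit neighbor 9.
Step 6: leaves = {8,9,10,11}. Remove smallest leaf 8, emit neighbor 3.
Step 7: leaves = {9,10,11}. Remove smallest leaf 9, emit neighbor 5.
Step 8: leaves = {5,10,11}. Remove smallest leaf 5, emit neighbor 3.
Step 9: leaves = {10,11}. Remove smallest leaf 10, emit neighbor 3.
Done: 2 vertices remain (3, 11). Sequence = [9 10 3 5 9 3 5 3 3]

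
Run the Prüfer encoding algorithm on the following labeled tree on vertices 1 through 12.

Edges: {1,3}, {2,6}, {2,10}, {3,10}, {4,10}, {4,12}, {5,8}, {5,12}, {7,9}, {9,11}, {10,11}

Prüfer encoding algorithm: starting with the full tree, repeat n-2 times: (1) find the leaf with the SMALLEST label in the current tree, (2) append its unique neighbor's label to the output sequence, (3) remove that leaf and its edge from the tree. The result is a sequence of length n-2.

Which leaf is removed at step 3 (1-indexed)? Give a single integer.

Answer: 6

Derivation:
Step 1: current leaves = {1,6,7,8}. Remove leaf 1 (neighbor: 3).
Step 2: current leaves = {3,6,7,8}. Remove leaf 3 (neighbor: 10).
Step 3: current leaves = {6,7,8}. Remove leaf 6 (neighbor: 2).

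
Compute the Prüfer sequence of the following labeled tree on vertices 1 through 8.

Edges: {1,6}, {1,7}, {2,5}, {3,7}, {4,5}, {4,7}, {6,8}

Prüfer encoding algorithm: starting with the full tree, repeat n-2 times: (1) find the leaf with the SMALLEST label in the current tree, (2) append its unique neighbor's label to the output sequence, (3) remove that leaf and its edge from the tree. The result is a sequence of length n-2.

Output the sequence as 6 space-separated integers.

Answer: 5 7 4 7 1 6

Derivation:
Step 1: leaves = {2,3,8}. Remove smallest leaf 2, emit neighbor 5.
Step 2: leaves = {3,5,8}. Remove smallest leaf 3, emit neighbor 7.
Step 3: leaves = {5,8}. Remove smallest leaf 5, emit neighbor 4.
Step 4: leaves = {4,8}. Remove smallest leaf 4, emit neighbor 7.
Step 5: leaves = {7,8}. Remove smallest leaf 7, emit neighbor 1.
Step 6: leaves = {1,8}. Remove smallest leaf 1, emit neighbor 6.
Done: 2 vertices remain (6, 8). Sequence = [5 7 4 7 1 6]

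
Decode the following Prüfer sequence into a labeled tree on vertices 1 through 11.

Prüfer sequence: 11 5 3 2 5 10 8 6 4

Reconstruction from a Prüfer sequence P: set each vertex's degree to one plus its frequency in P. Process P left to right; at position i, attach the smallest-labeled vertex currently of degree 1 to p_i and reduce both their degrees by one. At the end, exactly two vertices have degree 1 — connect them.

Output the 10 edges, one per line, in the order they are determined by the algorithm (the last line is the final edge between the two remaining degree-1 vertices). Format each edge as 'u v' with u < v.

Answer: 1 11
5 7
3 9
2 3
2 5
5 10
8 10
6 8
4 6
4 11

Derivation:
Initial degrees: {1:1, 2:2, 3:2, 4:2, 5:3, 6:2, 7:1, 8:2, 9:1, 10:2, 11:2}
Step 1: smallest deg-1 vertex = 1, p_1 = 11. Add edge {1,11}. Now deg[1]=0, deg[11]=1.
Step 2: smallest deg-1 vertex = 7, p_2 = 5. Add edge {5,7}. Now deg[7]=0, deg[5]=2.
Step 3: smallest deg-1 vertex = 9, p_3 = 3. Add edge {3,9}. Now deg[9]=0, deg[3]=1.
Step 4: smallest deg-1 vertex = 3, p_4 = 2. Add edge {2,3}. Now deg[3]=0, deg[2]=1.
Step 5: smallest deg-1 vertex = 2, p_5 = 5. Add edge {2,5}. Now deg[2]=0, deg[5]=1.
Step 6: smallest deg-1 vertex = 5, p_6 = 10. Add edge {5,10}. Now deg[5]=0, deg[10]=1.
Step 7: smallest deg-1 vertex = 10, p_7 = 8. Add edge {8,10}. Now deg[10]=0, deg[8]=1.
Step 8: smallest deg-1 vertex = 8, p_8 = 6. Add edge {6,8}. Now deg[8]=0, deg[6]=1.
Step 9: smallest deg-1 vertex = 6, p_9 = 4. Add edge {4,6}. Now deg[6]=0, deg[4]=1.
Final: two remaining deg-1 vertices are 4, 11. Add edge {4,11}.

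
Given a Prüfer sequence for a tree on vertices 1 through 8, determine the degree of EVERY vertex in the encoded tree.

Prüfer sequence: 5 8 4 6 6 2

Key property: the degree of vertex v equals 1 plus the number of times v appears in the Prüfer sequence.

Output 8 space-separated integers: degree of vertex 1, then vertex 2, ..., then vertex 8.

p_1 = 5: count[5] becomes 1
p_2 = 8: count[8] becomes 1
p_3 = 4: count[4] becomes 1
p_4 = 6: count[6] becomes 1
p_5 = 6: count[6] becomes 2
p_6 = 2: count[2] becomes 1
Degrees (1 + count): deg[1]=1+0=1, deg[2]=1+1=2, deg[3]=1+0=1, deg[4]=1+1=2, deg[5]=1+1=2, deg[6]=1+2=3, deg[7]=1+0=1, deg[8]=1+1=2

Answer: 1 2 1 2 2 3 1 2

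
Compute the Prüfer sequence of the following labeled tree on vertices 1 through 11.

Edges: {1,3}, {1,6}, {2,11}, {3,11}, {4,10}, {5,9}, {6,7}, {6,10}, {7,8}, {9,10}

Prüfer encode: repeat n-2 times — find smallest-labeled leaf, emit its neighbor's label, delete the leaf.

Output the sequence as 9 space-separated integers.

Answer: 11 10 9 7 6 10 6 1 3

Derivation:
Step 1: leaves = {2,4,5,8}. Remove smallest leaf 2, emit neighbor 11.
Step 2: leaves = {4,5,8,11}. Remove smallest leaf 4, emit neighbor 10.
Step 3: leaves = {5,8,11}. Remove smallest leaf 5, emit neighbor 9.
Step 4: leaves = {8,9,11}. Remove smallest leaf 8, emit neighbor 7.
Step 5: leaves = {7,9,11}. Remove smallest leaf 7, emit neighbor 6.
Step 6: leaves = {9,11}. Remove smallest leaf 9, emit neighbor 10.
Step 7: leaves = {10,11}. Remove smallest leaf 10, emit neighbor 6.
Step 8: leaves = {6,11}. Remove smallest leaf 6, emit neighbor 1.
Step 9: leaves = {1,11}. Remove smallest leaf 1, emit neighbor 3.
Done: 2 vertices remain (3, 11). Sequence = [11 10 9 7 6 10 6 1 3]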